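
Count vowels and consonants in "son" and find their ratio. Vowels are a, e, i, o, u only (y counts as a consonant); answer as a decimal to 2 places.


Word: "son"
Vowels (a,e,i,o,u): 1
Consonants: 2
Ratio = 1/2
= 0.50


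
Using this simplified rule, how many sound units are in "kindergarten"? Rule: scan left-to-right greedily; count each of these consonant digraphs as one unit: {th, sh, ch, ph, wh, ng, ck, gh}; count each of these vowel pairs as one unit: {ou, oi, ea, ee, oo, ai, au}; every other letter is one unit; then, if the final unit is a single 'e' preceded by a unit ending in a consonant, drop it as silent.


Word: "kindergarten" (12 letters)
Left-to-right scan:
  1. 'k' (letter)
  2. 'i' (letter)
  3. 'n' (letter)
  4. 'd' (letter)
  5. 'e' (letter)
  6. 'r' (letter)
  7. 'g' (letter)
  8. 'a' (letter)
  9. 'r' (letter)
  10. 't' (letter)
  11. 'e' (letter)
  12. 'n' (letter)
Units from scan: 12
Sound units = 12 units


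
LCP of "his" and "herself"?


Word 1: "his"
Word 2: "herself"
Comparing from start:
  Pos 0: 'h' == 'h'
  Pos 1: 'i' != 'e' (stop)
LCP = "h" (length 1)


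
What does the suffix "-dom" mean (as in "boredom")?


Suffix: -dom
Example: boredom (bore + -dom)
Meaning = state / realm


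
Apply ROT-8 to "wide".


Word: "wide"
Shift: 8
Each letter → (letter + shift) mod 26:
  'w' (22) + 8 = 4 → 'e'
  'i' (8) + 8 = 16 → 'q'
  'd' (3) + 8 = 11 → 'l'
  'e' (4) + 8 = 12 → 'm'
Result = "eqlm"


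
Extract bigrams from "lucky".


Word: "lucky" (length 5)
Number of bigrams = 5 - 2 + 1 = 4
  Position 0: "lu"
  Position 1: "uc"
  Position 2: "ck"
  Position 3: "ky"
Bigrams = "lu", "uc", "ck", "ky"


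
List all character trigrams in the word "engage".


Word: "engage" (length 6)
Number of trigrams = 6 - 3 + 1 = 4
  Position 0: "eng"
  Position 1: "nga"
  Position 2: "gag"
  Position 3: "age"
Trigrams = "eng", "nga", "gag", "age"


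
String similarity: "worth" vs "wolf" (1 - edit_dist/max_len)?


Word 1: "worth" (length 5)
Word 2: "wolf" (length 4)
One optimal edit sequence:
  1. keep 'w'
  2. keep 'o'
  3. delete 'r'  (+1)
  4. substitute 't' -> 'l'  (+1)
  5. substitute 'h' -> 'f'  (+1)
Edit distance = 3
Max length = max(5, 4) = 5
Similarity = 1 - 3/5
= 0.4000


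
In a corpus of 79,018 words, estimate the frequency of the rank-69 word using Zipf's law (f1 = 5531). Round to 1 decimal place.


Zipf's law: f(r) = f(1) / r
f(1) = 5531
f(69) = 5531 / 69
= 80.2 occurrences


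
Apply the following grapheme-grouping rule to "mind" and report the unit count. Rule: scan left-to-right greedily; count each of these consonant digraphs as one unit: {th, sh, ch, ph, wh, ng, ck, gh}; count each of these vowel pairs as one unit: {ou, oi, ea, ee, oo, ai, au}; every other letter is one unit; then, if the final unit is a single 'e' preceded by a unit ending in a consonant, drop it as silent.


Word: "mind" (4 letters)
Left-to-right scan:
  1. 'm' (letter)
  2. 'i' (letter)
  3. 'n' (letter)
  4. 'd' (letter)
Units from scan: 4
Sound units = 4 units


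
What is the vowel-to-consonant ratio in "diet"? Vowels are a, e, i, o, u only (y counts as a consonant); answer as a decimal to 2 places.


Word: "diet"
Vowels (a,e,i,o,u): 2
Consonants: 2
Ratio = 2/2
= 1.00


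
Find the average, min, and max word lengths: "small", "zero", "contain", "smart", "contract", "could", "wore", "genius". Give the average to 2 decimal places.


Lengths: "small"=5, "zero"=4, "contain"=7, "smart"=5, "contract"=8, "could"=5, "wore"=4, "genius"=6
Sum = 44, Count = 8
Average = 44/8 = 5.50
= avg=5.50, min=4, max=8


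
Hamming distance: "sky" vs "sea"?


Comparing character by character (same length = 3):
  Pos 0: 's' vs 's' =
  Pos 1: 'k' vs 'e' !=
  Pos 2: 'y' vs 'a' !=
Hamming distance = 2


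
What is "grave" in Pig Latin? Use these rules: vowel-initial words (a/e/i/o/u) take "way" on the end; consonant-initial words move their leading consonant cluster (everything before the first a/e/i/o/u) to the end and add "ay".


Word: "grave"
Starts with consonant(s) → move to end, add 'ay'
Consonant cluster: "gr"
Pig Latin = "avegray"


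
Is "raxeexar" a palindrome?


Word: "raxeexar"
Reversed: "raxeexar"
Forward == Backward? raxeexar == raxeexar
Palindrome = Yes


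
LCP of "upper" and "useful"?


Word 1: "upper"
Word 2: "useful"
Comparing from start:
  Pos 0: 'u' == 'u'
  Pos 1: 'p' != 's' (stop)
LCP = "u" (length 1)


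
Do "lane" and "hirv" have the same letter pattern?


Pattern of "lane": [0, 1, 2, 3]
Pattern of "hirv": [0, 1, 2, 3]
Patterns match
Same pattern = Yes


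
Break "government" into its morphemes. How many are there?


Word: "government"
Morphemes: govern / -ment
Each morpheme carries meaning
= 2 morphemes


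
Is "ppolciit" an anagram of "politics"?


Word 1: "politics" → sorted: ciilopst
Word 2: "ppolciit" → sorted: ciiloppt
Same letters? ciilopst != ciiloppt
Anagram = No


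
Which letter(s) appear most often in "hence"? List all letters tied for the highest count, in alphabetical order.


Word: "hence"
Letter counts:
  'c': 1
  'e': 2
  'h': 1
  'n': 1
Maximum count = 2
Most frequent = 'e' (2 times each)


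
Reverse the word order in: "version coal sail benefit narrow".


Original: "version coal sail benefit narrow"
Words (1..n): version | coal | sail | benefit | narrow
Reversed (n..1): narrow | benefit | sail | coal | version
Result = "narrow benefit sail coal version"


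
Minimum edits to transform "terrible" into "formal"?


Word 1: "terrible" (length 8)
Word 2: "formal" (length 6)
One optimal edit sequence (insert/delete/substitute each cost 1):
  1. delete 't'  (+1)
  2. substitute 'e' -> 'f'  (+1)
  3. substitute 'r' -> 'o'  (+1)
  4. keep 'r'
  5. substitute 'i' -> 'm'  (+1)
  6. substitute 'b' -> 'a'  (+1)
  7. keep 'l'
  8. delete 'e'  (+1)
Total edit operations: 6
Edit distance = 6


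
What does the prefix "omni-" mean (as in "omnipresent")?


Prefix: omni-
Example: omnipresent (omni- + present)
Meaning = all


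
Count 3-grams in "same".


Word: "same" (length 4)
Number of 3-grams = length - 3 + 1 = 4 - 3 + 1
= 2


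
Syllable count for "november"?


Word: "november"
Syllable breakdown: no · vem · ber
Counting: 3 parts
= 3 syllables


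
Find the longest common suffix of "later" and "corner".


Word 1: "later"
Word 2: "corner"
Comparing from end:
  Pos -1: 'r' == 'r'
  Pos -2: 'e' == 'e'
  Pos -3: 't' != 'n' (stop)
LCS = "er" (length 2)


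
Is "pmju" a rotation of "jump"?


Word: "jump", Candidate: "pmju"
Method: check if candidate is substring of word+word
"jumpjump" contains "pmju"? No
Is rotation = No


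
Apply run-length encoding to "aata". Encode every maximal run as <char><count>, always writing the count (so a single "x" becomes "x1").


String: "aata"
Scanning for consecutive runs:
  'a' x 2
  't' x 1
  'a' x 1
RLE = "a2t1a1"


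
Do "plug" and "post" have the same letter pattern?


Pattern of "plug": [0, 1, 2, 3]
Pattern of "post": [0, 1, 2, 3]
Patterns match
Same pattern = Yes


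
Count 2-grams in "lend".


Word: "lend" (length 4)
Number of 2-grams = length - 2 + 1 = 4 - 2 + 1
= 3


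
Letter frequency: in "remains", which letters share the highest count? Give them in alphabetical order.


Word: "remains"
Letter counts:
  'a': 1
  'e': 1
  'i': 1
  'm': 1
  'n': 1
  'r': 1
  's': 1
Maximum count = 1
Most frequent = 'a', 'e', 'i', 'm', 'n', 'r', 's' (1 time each)


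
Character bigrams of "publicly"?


Word: "publicly" (length 8)
Number of bigrams = 8 - 2 + 1 = 7
  Position 0: "pu"
  Position 1: "ub"
  Position 2: "bl"
  Position 3: "li"
  Position 4: "ic"
  Position 5: "cl"
  Position 6: "ly"
Bigrams = "pu", "ub", "bl", "li", "ic", "cl", "ly"


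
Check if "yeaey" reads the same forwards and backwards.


Word: "yeaey"
Reversed: "yeaey"
Forward == Backward? yeaey == yeaey
Palindrome = Yes


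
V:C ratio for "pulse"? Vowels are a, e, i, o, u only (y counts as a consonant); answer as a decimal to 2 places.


Word: "pulse"
Vowels (a,e,i,o,u): 2
Consonants: 3
Ratio = 2/3
= 0.67


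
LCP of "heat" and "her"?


Word 1: "heat"
Word 2: "her"
Comparing from start:
  Pos 0: 'h' == 'h'
  Pos 1: 'e' == 'e'
  Pos 2: 'a' != 'r' (stop)
LCP = "he" (length 2)


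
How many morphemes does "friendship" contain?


Word: "friendship"
Morphemes: friend / -ship
Each morpheme carries meaning
= 2 morphemes


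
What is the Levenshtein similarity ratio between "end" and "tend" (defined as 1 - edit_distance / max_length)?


Word 1: "end" (length 3)
Word 2: "tend" (length 4)
One optimal edit sequence:
  1. insert 't'  (+1)
  2. keep 'e'
  3. keep 'n'
  4. keep 'd'
Edit distance = 1
Max length = max(3, 4) = 4
Similarity = 1 - 1/4
= 0.7500


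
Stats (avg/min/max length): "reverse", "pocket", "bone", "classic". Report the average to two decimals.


Lengths: "reverse"=7, "pocket"=6, "bone"=4, "classic"=7
Sum = 24, Count = 4
Average = 24/4 = 6.00
= avg=6.00, min=4, max=7


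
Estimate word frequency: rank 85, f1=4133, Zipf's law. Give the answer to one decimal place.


Zipf's law: f(r) = f(1) / r
f(1) = 4133
f(85) = 4133 / 85
= 48.6 occurrences


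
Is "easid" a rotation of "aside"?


Word: "aside", Candidate: "easid"
Method: check if candidate is substring of word+word
"asideaside" contains "easid"? Yes
Is rotation = Yes


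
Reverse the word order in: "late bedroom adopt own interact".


Original: "late bedroom adopt own interact"
Words (1..n): late | bedroom | adopt | own | interact
Reversed (n..1): interact | own | adopt | bedroom | late
Result = "interact own adopt bedroom late"


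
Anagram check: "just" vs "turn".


Word 1: "just" → sorted: jstu
Word 2: "turn" → sorted: nrtu
Same letters? jstu != nrtu
Anagram = No


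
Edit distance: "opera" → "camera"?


Word 1: "opera" (length 5)
Word 2: "camera" (length 6)
One optimal edit sequence (insert/delete/substitute each cost 1):
  1. insert 'c'  (+1)
  2. substitute 'o' -> 'a'  (+1)
  3. substitute 'p' -> 'm'  (+1)
  4. keep 'e'
  5. keep 'r'
  6. keep 'a'
Total edit operations: 3
Edit distance = 3


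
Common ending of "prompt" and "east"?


Word 1: "prompt"
Word 2: "east"
Comparing from end:
  Pos -1: 't' == 't'
  Pos -2: 'p' != 's' (stop)
LCS = "t" (length 1)


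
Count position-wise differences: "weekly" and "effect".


Comparing character by character (same length = 6):
  Pos 0: 'w' vs 'e' !=
  Pos 1: 'e' vs 'f' !=
  Pos 2: 'e' vs 'f' !=
  Pos 3: 'k' vs 'e' !=
  Pos 4: 'l' vs 'c' !=
  Pos 5: 'y' vs 't' !=
Hamming distance = 6


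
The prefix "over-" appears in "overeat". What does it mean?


Prefix: over-
Example: overeat (over- + eat)
Meaning = excessive


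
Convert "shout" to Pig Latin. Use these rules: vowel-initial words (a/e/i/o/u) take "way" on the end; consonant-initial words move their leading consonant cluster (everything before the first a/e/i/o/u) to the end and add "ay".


Word: "shout"
Starts with consonant(s) → move to end, add 'ay'
Consonant cluster: "sh"
Pig Latin = "outshay"


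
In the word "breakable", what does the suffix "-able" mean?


Suffix: -able
As in: breakable -> break + -able
Meaning = capable of


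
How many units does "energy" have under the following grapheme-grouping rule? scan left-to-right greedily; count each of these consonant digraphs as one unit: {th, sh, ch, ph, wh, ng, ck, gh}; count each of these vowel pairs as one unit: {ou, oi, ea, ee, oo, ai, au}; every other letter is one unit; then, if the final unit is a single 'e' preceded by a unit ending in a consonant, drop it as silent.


Word: "energy" (6 letters)
Left-to-right scan:
  1. 'e' (letter)
  2. 'n' (letter)
  3. 'e' (letter)
  4. 'r' (letter)
  5. 'g' (letter)
  6. 'y' (letter)
Units from scan: 6
Sound units = 6 units


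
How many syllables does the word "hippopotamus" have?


Word: "hippopotamus"
Syllable breakdown: hip / po / pot / a / mus
Counting: 5 parts
= 5 syllables


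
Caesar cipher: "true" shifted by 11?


Word: "true"
Shift: 11
Each letter → (letter + shift) mod 26:
  't' (19) + 11 = 4 → 'e'
  'r' (17) + 11 = 2 → 'c'
  'u' (20) + 11 = 5 → 'f'
  'e' (4) + 11 = 15 → 'p'
Result = "ecfp"


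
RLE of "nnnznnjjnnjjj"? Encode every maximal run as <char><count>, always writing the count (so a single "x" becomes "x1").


String: "nnnznnjjnnjjj"
Scanning for consecutive runs:
  'n' x 3
  'z' x 1
  'n' x 2
  'j' x 2
  'n' x 2
  'j' x 3
RLE = "n3z1n2j2n2j3"


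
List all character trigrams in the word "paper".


Word: "paper" (length 5)
Number of trigrams = 5 - 3 + 1 = 3
  Position 0: "pap"
  Position 1: "ape"
  Position 2: "per"
Trigrams = "pap", "ape", "per"


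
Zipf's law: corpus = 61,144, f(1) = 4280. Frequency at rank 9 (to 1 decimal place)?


Zipf's law: f(r) = f(1) / r
f(1) = 4280
f(9) = 4280 / 9
= 475.6 occurrences


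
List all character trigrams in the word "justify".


Word: "justify" (length 7)
Number of trigrams = 7 - 3 + 1 = 5
  Position 0: "jus"
  Position 1: "ust"
  Position 2: "sti"
  Position 3: "tif"
  Position 4: "ify"
Trigrams = "jus", "ust", "sti", "tif", "ify"


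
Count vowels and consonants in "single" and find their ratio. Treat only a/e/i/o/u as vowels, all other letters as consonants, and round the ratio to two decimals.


Word: "single"
Vowels (a,e,i,o,u): 2
Consonants: 4
Ratio = 2/4
= 0.50


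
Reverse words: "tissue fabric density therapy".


Original: "tissue fabric density therapy"
Words (1..n): tissue | fabric | density | therapy
Reversed (n..1): therapy | density | fabric | tissue
Result = "therapy density fabric tissue"


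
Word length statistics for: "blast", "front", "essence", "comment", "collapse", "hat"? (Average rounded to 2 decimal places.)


Lengths: "blast"=5, "front"=5, "essence"=7, "comment"=7, "collapse"=8, "hat"=3
Sum = 35, Count = 6
Average = 35/6 = 5.83
= avg=5.83, min=3, max=8


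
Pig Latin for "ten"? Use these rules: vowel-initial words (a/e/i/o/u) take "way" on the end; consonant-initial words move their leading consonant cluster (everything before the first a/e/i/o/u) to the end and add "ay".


Word: "ten"
Starts with consonant(s) → move to end, add 'ay'
Consonant cluster: "t"
Pig Latin = "entay"


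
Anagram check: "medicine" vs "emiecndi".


Word 1: "medicine" → sorted: cdeeiimn
Word 2: "emiecndi" → sorted: cdeeiimn
Same letters? cdeeiimn == cdeeiimn
Anagram = Yes


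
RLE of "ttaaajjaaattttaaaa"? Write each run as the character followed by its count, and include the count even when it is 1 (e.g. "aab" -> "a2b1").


String: "ttaaajjaaattttaaaa"
Scanning for consecutive runs:
  't' x 2
  'a' x 3
  'j' x 2
  'a' x 3
  't' x 4
  'a' x 4
RLE = "t2a3j2a3t4a4"


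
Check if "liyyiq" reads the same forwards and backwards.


Word: "liyyiq"
Reversed: "qiyyil"
Forward == Backward? liyyiq != qiyyil
Palindrome = No


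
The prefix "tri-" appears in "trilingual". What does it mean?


Prefix: tri-
Example: trilingual (tri- + lingual)
Meaning = three


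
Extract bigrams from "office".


Word: "office" (length 6)
Number of bigrams = 6 - 2 + 1 = 5
  Position 0: "of"
  Position 1: "ff"
  Position 2: "fi"
  Position 3: "ic"
  Position 4: "ce"
Bigrams = "of", "ff", "fi", "ic", "ce"


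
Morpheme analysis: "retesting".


Word: "retesting"
Morphemes: re- + test + -ing
Each morpheme carries meaning
= 3 morphemes


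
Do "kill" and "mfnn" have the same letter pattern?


Pattern of "kill": [0, 1, 2, 2]
Pattern of "mfnn": [0, 1, 2, 2]
Patterns match
Same pattern = Yes


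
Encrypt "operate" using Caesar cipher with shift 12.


Word: "operate"
Shift: 12
Each letter → (letter + shift) mod 26:
  'o' (14) + 12 = 0 → 'a'
  'p' (15) + 12 = 1 → 'b'
  'e' (4) + 12 = 16 → 'q'
  'r' (17) + 12 = 3 → 'd'
  'a' (0) + 12 = 12 → 'm'
  't' (19) + 12 = 5 → 'f'
  'e' (4) + 12 = 16 → 'q'
Result = "abqdmfq"


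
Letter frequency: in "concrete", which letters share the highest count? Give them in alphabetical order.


Word: "concrete"
Letter counts:
  'c': 2
  'e': 2
  'n': 1
  'o': 1
  'r': 1
  't': 1
Maximum count = 2
Most frequent = 'c', 'e' (2 times each)


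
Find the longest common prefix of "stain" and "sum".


Word 1: "stain"
Word 2: "sum"
Comparing from start:
  Pos 0: 's' == 's'
  Pos 1: 't' != 'u' (stop)
LCP = "s" (length 1)


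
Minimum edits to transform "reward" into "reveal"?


Word 1: "reward" (length 6)
Word 2: "reveal" (length 6)
One optimal edit sequence (insert/delete/substitute each cost 1):
  1. keep 'r'
  2. keep 'e'
  3. substitute 'w' -> 'v'  (+1)
  4. substitute 'a' -> 'e'  (+1)
  5. substitute 'r' -> 'a'  (+1)
  6. substitute 'd' -> 'l'  (+1)
Total edit operations: 4
Edit distance = 4


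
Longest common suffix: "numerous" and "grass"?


Word 1: "numerous"
Word 2: "grass"
Comparing from end:
  Pos -1: 's' == 's'
  Pos -2: 'u' != 's' (stop)
LCS = "s" (length 1)


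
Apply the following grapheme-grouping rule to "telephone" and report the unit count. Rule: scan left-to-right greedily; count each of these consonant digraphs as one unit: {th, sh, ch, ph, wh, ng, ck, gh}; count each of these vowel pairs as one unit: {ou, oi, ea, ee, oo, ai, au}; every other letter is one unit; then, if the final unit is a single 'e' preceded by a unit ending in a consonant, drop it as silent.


Word: "telephone" (9 letters)
Left-to-right scan:
  [1] 't' (letter)
  [2] 'e' (letter)
  [3] 'l' (letter)
  [4] 'e' (letter)
  [5] 'ph' (digraph)
  [6] 'o' (letter)
  [7] 'n' (letter)
  [8] 'e' (letter)
Units from scan: 8
Final unit is 'e' after a consonant -> drop as silent (-1)
Sound units = 7 units


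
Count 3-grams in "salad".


Word: "salad" (length 5)
Number of 3-grams = length - 3 + 1 = 5 - 3 + 1
= 3


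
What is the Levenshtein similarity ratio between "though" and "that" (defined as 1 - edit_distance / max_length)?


Word 1: "though" (length 6)
Word 2: "that" (length 4)
One optimal edit sequence:
  1. keep 't'
  2. keep 'h'
  3. delete 'o'  (+1)
  4. delete 'u'  (+1)
  5. substitute 'g' -> 'a'  (+1)
  6. substitute 'h' -> 't'  (+1)
Edit distance = 4
Max length = max(6, 4) = 6
Similarity = 1 - 4/6
= 0.3333


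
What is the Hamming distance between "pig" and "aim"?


Comparing character by character (same length = 3):
  Pos 0: 'p' vs 'a' !=
  Pos 1: 'i' vs 'i' =
  Pos 2: 'g' vs 'm' !=
Hamming distance = 2


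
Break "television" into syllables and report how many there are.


Word: "television"
Syllable breakdown: tel · e · vi · sion
Counting: 4 parts
= 4 syllables


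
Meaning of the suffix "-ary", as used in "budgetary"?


Suffix: -ary
Example: budgetary (budget + -ary)
Meaning = relating to


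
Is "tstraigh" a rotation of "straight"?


Word: "straight", Candidate: "tstraigh"
Method: check if candidate is substring of word+word
"straightstraight" contains "tstraigh"? Yes
Is rotation = Yes


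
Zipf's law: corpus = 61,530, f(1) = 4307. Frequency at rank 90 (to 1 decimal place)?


Zipf's law: f(r) = f(1) / r
f(1) = 4307
f(90) = 4307 / 90
= 47.9 occurrences


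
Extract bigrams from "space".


Word: "space" (length 5)
Number of bigrams = 5 - 2 + 1 = 4
  Position 0: "sp"
  Position 1: "pa"
  Position 2: "ac"
  Position 3: "ce"
Bigrams = "sp", "pa", "ac", "ce"


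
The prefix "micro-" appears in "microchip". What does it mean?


Prefix: micro-
Example: microchip = micro- + chip
Meaning = small


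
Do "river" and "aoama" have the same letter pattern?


Pattern of "river": [0, 1, 2, 3, 0]
Pattern of "aoama": [0, 1, 0, 2, 0]
Patterns do not match
Same pattern = No


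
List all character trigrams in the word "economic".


Word: "economic" (length 8)
Number of trigrams = 8 - 3 + 1 = 6
  Position 0: "eco"
  Position 1: "con"
  Position 2: "ono"
  Position 3: "nom"
  Position 4: "omi"
  Position 5: "mic"
Trigrams = "eco", "con", "ono", "nom", "omi", "mic"


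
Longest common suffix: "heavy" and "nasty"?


Word 1: "heavy"
Word 2: "nasty"
Comparing from end:
  Pos -1: 'y' == 'y'
  Pos -2: 'v' != 't' (stop)
LCS = "y" (length 1)


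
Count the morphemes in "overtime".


Word: "overtime"
Morphemes: over- + time
Each morpheme carries meaning
= 2 morphemes


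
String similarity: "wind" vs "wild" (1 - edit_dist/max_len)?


Word 1: "wind" (length 4)
Word 2: "wild" (length 4)
One optimal edit sequence:
  1. keep 'w'
  2. keep 'i'
  3. substitute 'n' -> 'l'  (+1)
  4. keep 'd'
Edit distance = 1
Max length = max(4, 4) = 4
Similarity = 1 - 1/4
= 0.7500


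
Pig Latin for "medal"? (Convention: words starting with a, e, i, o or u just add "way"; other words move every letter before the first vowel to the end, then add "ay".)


Word: "medal"
Starts with consonant(s) → move to end, add 'ay'
Consonant cluster: "m"
Pig Latin = "edalmay"


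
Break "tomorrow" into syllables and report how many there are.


Word: "tomorrow"
Syllable breakdown: to-mor-row
Counting: 3 parts
= 3 syllables


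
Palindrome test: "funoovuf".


Word: "funoovuf"
Reversed: "fuvoonuf"
Forward == Backward? funoovuf != fuvoonuf
Palindrome = No


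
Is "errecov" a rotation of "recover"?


Word: "recover", Candidate: "errecov"
Method: check if candidate is substring of word+word
"recoverrecover" contains "errecov"? Yes
Is rotation = Yes


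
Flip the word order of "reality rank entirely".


Original: "reality rank entirely"
Words (1..n): reality | rank | entirely
Reversed (n..1): entirely | rank | reality
Result = "entirely rank reality"


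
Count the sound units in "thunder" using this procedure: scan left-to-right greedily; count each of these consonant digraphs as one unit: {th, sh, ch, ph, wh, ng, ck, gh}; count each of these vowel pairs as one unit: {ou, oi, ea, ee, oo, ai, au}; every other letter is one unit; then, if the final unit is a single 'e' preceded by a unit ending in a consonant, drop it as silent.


Word: "thunder" (7 letters)
Left-to-right scan:
  (1) 'th' (digraph)
  (2) 'u' (letter)
  (3) 'n' (letter)
  (4) 'd' (letter)
  (5) 'e' (letter)
  (6) 'r' (letter)
Units from scan: 6
Sound units = 6 units


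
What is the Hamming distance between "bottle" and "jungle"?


Comparing character by character (same length = 6):
  Pos 0: 'b' vs 'j' !=
  Pos 1: 'o' vs 'u' !=
  Pos 2: 't' vs 'n' !=
  Pos 3: 't' vs 'g' !=
  Pos 4: 'l' vs 'l' =
  Pos 5: 'e' vs 'e' =
Hamming distance = 4


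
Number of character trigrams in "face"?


Word: "face" (length 4)
Number of 3-grams = length - 3 + 1 = 4 - 3 + 1
= 2


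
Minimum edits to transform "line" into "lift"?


Word 1: "line" (length 4)
Word 2: "lift" (length 4)
One optimal edit sequence (insert/delete/substitute each cost 1):
  1. keep 'l'
  2. keep 'i'
  3. substitute 'n' -> 'f'  (+1)
  4. substitute 'e' -> 't'  (+1)
Total edit operations: 2
Edit distance = 2


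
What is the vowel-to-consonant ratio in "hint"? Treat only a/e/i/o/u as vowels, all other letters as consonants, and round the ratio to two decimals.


Word: "hint"
Vowels (a,e,i,o,u): 1
Consonants: 3
Ratio = 1/3
= 0.33


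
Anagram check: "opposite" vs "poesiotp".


Word 1: "opposite" → sorted: eiooppst
Word 2: "poesiotp" → sorted: eiooppst
Same letters? eiooppst == eiooppst
Anagram = Yes


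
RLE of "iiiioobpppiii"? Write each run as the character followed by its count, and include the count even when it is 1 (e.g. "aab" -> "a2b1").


String: "iiiioobpppiii"
Scanning for consecutive runs:
  'i' x 4
  'o' x 2
  'b' x 1
  'p' x 3
  'i' x 3
RLE = "i4o2b1p3i3"


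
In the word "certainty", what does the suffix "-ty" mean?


Suffix: -ty
As in: certainty -> certain + -ty
Meaning = quality of


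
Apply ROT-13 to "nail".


Word: "nail"
Shift: 13
Each letter → (letter + shift) mod 26:
  'n' (13) + 13 = 0 → 'a'
  'a' (0) + 13 = 13 → 'n'
  'i' (8) + 13 = 21 → 'v'
  'l' (11) + 13 = 24 → 'y'
Result = "anvy"


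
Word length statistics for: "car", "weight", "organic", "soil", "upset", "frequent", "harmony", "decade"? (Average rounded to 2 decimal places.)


Lengths: "car"=3, "weight"=6, "organic"=7, "soil"=4, "upset"=5, "frequent"=8, "harmony"=7, "decade"=6
Sum = 46, Count = 8
Average = 46/8 = 5.75
= avg=5.75, min=3, max=8


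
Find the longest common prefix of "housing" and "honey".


Word 1: "housing"
Word 2: "honey"
Comparing from start:
  Pos 0: 'h' == 'h'
  Pos 1: 'o' == 'o'
  Pos 2: 'u' != 'n' (stop)
LCP = "ho" (length 2)


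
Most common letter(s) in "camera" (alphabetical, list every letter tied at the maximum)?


Word: "camera"
Letter counts:
  'a': 2
  'c': 1
  'e': 1
  'm': 1
  'r': 1
Maximum count = 2
Most frequent = 'a' (2 times each)


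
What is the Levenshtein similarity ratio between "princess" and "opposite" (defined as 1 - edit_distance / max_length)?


Word 1: "princess" (length 8)
Word 2: "opposite" (length 8)
One optimal edit sequence:
  1. substitute 'p' -> 'o'  (+1)
  2. substitute 'r' -> 'p'  (+1)
  3. substitute 'i' -> 'p'  (+1)
  4. substitute 'n' -> 'o'  (+1)
  5. substitute 'c' -> 's'  (+1)
  6. substitute 'e' -> 'i'  (+1)
  7. substitute 's' -> 't'  (+1)
  8. substitute 's' -> 'e'  (+1)
Edit distance = 8
Max length = max(8, 8) = 8
Similarity = 1 - 8/8
= 0.0000


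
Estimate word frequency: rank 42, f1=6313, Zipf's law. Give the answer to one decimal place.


Zipf's law: f(r) = f(1) / r
f(1) = 6313
f(42) = 6313 / 42
= 150.3 occurrences


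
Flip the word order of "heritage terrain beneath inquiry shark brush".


Original: "heritage terrain beneath inquiry shark brush"
Words (1..n): heritage | terrain | beneath | inquiry | shark | brush
Reversed (n..1): brush | shark | inquiry | beneath | terrain | heritage
Result = "brush shark inquiry beneath terrain heritage"


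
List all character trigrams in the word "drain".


Word: "drain" (length 5)
Number of trigrams = 5 - 3 + 1 = 3
  Position 0: "dra"
  Position 1: "rai"
  Position 2: "ain"
Trigrams = "dra", "rai", "ain"


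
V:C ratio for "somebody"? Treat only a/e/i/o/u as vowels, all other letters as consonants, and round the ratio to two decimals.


Word: "somebody"
Vowels (a,e,i,o,u): 3
Consonants: 5
Ratio = 3/5
= 0.60


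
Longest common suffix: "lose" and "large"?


Word 1: "lose"
Word 2: "large"
Comparing from end:
  Pos -1: 'e' == 'e'
  Pos -2: 's' != 'g' (stop)
LCS = "e" (length 1)


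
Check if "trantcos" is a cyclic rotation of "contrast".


Word: "contrast", Candidate: "trantcos"
Method: check if candidate is substring of word+word
"contrastcontrast" contains "trantcos"? No
Is rotation = No


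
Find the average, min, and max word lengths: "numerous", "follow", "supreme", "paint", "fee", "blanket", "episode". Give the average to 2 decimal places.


Lengths: "numerous"=8, "follow"=6, "supreme"=7, "paint"=5, "fee"=3, "blanket"=7, "episode"=7
Sum = 43, Count = 7
Average = 43/7 = 6.14
= avg=6.14, min=3, max=8


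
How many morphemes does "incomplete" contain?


Word: "incomplete"
Morphemes: in- + complete
Each morpheme carries meaning
= 2 morphemes


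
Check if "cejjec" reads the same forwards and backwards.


Word: "cejjec"
Reversed: "cejjec"
Forward == Backward? cejjec == cejjec
Palindrome = Yes


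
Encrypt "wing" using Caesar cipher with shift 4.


Word: "wing"
Shift: 4
Each letter → (letter + shift) mod 26:
  'w' (22) + 4 = 0 → 'a'
  'i' (8) + 4 = 12 → 'm'
  'n' (13) + 4 = 17 → 'r'
  'g' (6) + 4 = 10 → 'k'
Result = "amrk"


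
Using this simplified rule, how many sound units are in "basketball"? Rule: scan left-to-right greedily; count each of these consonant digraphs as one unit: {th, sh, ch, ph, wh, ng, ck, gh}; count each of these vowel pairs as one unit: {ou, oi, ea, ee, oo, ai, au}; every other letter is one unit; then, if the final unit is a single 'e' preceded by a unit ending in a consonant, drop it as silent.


Word: "basketball" (10 letters)
Left-to-right scan:
  1. 'b' (letter)
  2. 'a' (letter)
  3. 's' (letter)
  4. 'k' (letter)
  5. 'e' (letter)
  6. 't' (letter)
  7. 'b' (letter)
  8. 'a' (letter)
  9. 'l' (letter)
  10. 'l' (letter)
Units from scan: 10
Sound units = 10 units


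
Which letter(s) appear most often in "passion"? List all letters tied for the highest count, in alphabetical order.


Word: "passion"
Letter counts:
  'a': 1
  'i': 1
  'n': 1
  'o': 1
  'p': 1
  's': 2
Maximum count = 2
Most frequent = 's' (2 times each)


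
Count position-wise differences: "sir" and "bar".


Comparing character by character (same length = 3):
  Pos 0: 's' vs 'b' !=
  Pos 1: 'i' vs 'a' !=
  Pos 2: 'r' vs 'r' =
Hamming distance = 2


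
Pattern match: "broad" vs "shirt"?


Pattern of "broad": [0, 1, 2, 3, 4]
Pattern of "shirt": [0, 1, 2, 3, 4]
Patterns match
Same pattern = Yes


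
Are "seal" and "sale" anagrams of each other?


Word 1: "seal" → sorted: aels
Word 2: "sale" → sorted: aels
Same letters? aels == aels
Anagram = Yes


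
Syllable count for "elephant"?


Word: "elephant"
Syllable breakdown: el / e / phant
Counting: 3 parts
= 3 syllables


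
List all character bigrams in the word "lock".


Word: "lock" (length 4)
Number of bigrams = 4 - 2 + 1 = 3
  Position 0: "lo"
  Position 1: "oc"
  Position 2: "ck"
Bigrams = "lo", "oc", "ck"


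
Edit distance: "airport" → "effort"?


Word 1: "airport" (length 7)
Word 2: "effort" (length 6)
One optimal edit sequence (insert/delete/substitute each cost 1):
  1. delete 'a'  (+1)
  2. substitute 'i' -> 'e'  (+1)
  3. substitute 'r' -> 'f'  (+1)
  4. substitute 'p' -> 'f'  (+1)
  5. keep 'o'
  6. keep 'r'
  7. keep 't'
Total edit operations: 4
Edit distance = 4


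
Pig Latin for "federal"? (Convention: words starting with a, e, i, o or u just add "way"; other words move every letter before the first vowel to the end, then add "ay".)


Word: "federal"
Starts with consonant(s) → move to end, add 'ay'
Consonant cluster: "f"
Pig Latin = "ederalfay"


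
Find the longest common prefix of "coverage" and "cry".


Word 1: "coverage"
Word 2: "cry"
Comparing from start:
  Pos 0: 'c' == 'c'
  Pos 1: 'o' != 'r' (stop)
LCP = "c" (length 1)


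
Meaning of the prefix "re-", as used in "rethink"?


Prefix: re-
Example: rethink = re- + think
Meaning = again


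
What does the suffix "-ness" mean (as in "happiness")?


Suffix: -ness
Example: happiness = happy + -ness, with a spelling change
Meaning = state of being


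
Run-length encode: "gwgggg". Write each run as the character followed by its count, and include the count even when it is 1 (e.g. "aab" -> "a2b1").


String: "gwgggg"
Scanning for consecutive runs:
  'g' x 1
  'w' x 1
  'g' x 4
RLE = "g1w1g4"


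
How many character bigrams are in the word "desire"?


Word: "desire" (length 6)
Number of 2-grams = length - 2 + 1 = 6 - 2 + 1
= 5


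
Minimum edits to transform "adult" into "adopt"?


Word 1: "adult" (length 5)
Word 2: "adopt" (length 5)
One optimal edit sequence (insert/delete/substitute each cost 1):
  1. keep 'a'
  2. keep 'd'
  3. substitute 'u' -> 'o'  (+1)
  4. substitute 'l' -> 'p'  (+1)
  5. keep 't'
Total edit operations: 2
Edit distance = 2


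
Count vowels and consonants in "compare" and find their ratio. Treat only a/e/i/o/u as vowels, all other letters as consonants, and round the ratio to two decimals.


Word: "compare"
Vowels (a,e,i,o,u): 3
Consonants: 4
Ratio = 3/4
= 0.75


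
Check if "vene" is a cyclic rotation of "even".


Word: "even", Candidate: "vene"
Method: check if candidate is substring of word+word
"eveneven" contains "vene"? Yes
Is rotation = Yes


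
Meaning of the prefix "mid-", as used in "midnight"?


Prefix: mid-
As in: midnight -> mid- + night
Meaning = middle


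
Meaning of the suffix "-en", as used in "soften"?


Suffix: -en
Example: soften = soft + -en
Meaning = to make / become


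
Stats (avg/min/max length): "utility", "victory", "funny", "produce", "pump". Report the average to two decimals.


Lengths: "utility"=7, "victory"=7, "funny"=5, "produce"=7, "pump"=4
Sum = 30, Count = 5
Average = 30/5 = 6.00
= avg=6.00, min=4, max=7


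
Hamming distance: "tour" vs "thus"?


Comparing character by character (same length = 4):
  Pos 0: 't' vs 't' =
  Pos 1: 'o' vs 'h' !=
  Pos 2: 'u' vs 'u' =
  Pos 3: 'r' vs 's' !=
Hamming distance = 2


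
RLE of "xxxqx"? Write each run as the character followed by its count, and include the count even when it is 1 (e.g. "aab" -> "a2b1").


String: "xxxqx"
Scanning for consecutive runs:
  'x' x 3
  'q' x 1
  'x' x 1
RLE = "x3q1x1"


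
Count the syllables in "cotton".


Word: "cotton"
Syllable breakdown: cot · ton
Counting: 2 parts
= 2 syllables


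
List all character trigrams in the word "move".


Word: "move" (length 4)
Number of trigrams = 4 - 3 + 1 = 2
  Position 0: "mov"
  Position 1: "ove"
Trigrams = "mov", "ove"


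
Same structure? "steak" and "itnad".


Pattern of "steak": [0, 1, 2, 3, 4]
Pattern of "itnad": [0, 1, 2, 3, 4]
Patterns match
Same pattern = Yes


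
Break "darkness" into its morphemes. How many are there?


Word: "darkness"
Morphemes: dark / -ness
Each morpheme carries meaning
= 2 morphemes


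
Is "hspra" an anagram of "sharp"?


Word 1: "sharp" → sorted: ahprs
Word 2: "hspra" → sorted: ahprs
Same letters? ahprs == ahprs
Anagram = Yes


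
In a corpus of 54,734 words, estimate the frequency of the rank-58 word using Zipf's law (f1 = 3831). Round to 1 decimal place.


Zipf's law: f(r) = f(1) / r
f(1) = 3831
f(58) = 3831 / 58
= 66.1 occurrences


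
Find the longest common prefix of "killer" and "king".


Word 1: "killer"
Word 2: "king"
Comparing from start:
  Pos 0: 'k' == 'k'
  Pos 1: 'i' == 'i'
  Pos 2: 'l' != 'n' (stop)
LCP = "ki" (length 2)


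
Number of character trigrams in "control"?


Word: "control" (length 7)
Number of 3-grams = length - 3 + 1 = 7 - 3 + 1
= 5


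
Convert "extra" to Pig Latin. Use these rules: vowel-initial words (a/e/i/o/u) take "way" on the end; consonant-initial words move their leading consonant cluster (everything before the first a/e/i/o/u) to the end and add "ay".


Word: "extra"
Starts with vowel → add 'way'
Pig Latin = "extraway"


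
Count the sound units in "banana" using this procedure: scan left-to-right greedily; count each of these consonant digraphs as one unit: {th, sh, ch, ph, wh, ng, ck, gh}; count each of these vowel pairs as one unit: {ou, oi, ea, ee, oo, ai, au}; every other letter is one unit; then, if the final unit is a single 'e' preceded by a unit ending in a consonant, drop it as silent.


Word: "banana" (6 letters)
Left-to-right scan:
  1. 'b' (letter)
  2. 'a' (letter)
  3. 'n' (letter)
  4. 'a' (letter)
  5. 'n' (letter)
  6. 'a' (letter)
Units from scan: 6
Sound units = 6 units


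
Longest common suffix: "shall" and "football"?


Word 1: "shall"
Word 2: "football"
Comparing from end:
  Pos -1: 'l' == 'l'
  Pos -2: 'l' == 'l'
  Pos -3: 'a' == 'a'
  Pos -4: 'h' != 'b' (stop)
LCS = "all" (length 3)


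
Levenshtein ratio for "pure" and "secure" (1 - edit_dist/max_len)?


Word 1: "pure" (length 4)
Word 2: "secure" (length 6)
One optimal edit sequence:
  1. insert 's'  (+1)
  2. insert 'e'  (+1)
  3. substitute 'p' -> 'c'  (+1)
  4. keep 'u'
  5. keep 'r'
  6. keep 'e'
Edit distance = 3
Max length = max(4, 6) = 6
Similarity = 1 - 3/6
= 0.5000


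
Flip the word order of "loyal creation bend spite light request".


Original: "loyal creation bend spite light request"
Words (1..n): loyal | creation | bend | spite | light | request
Reversed (n..1): request | light | spite | bend | creation | loyal
Result = "request light spite bend creation loyal"


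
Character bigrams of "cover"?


Word: "cover" (length 5)
Number of bigrams = 5 - 2 + 1 = 4
  Position 0: "co"
  Position 1: "ov"
  Position 2: "ve"
  Position 3: "er"
Bigrams = "co", "ov", "ve", "er"


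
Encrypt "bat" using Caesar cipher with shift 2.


Word: "bat"
Shift: 2
Each letter → (letter + shift) mod 26:
  'b' (1) + 2 = 3 → 'd'
  'a' (0) + 2 = 2 → 'c'
  't' (19) + 2 = 21 → 'v'
Result = "dcv"


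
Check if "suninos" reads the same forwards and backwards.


Word: "suninos"
Reversed: "soninus"
Forward == Backward? suninos != soninus
Palindrome = No


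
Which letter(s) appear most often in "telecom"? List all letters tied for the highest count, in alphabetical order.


Word: "telecom"
Letter counts:
  'c': 1
  'e': 2
  'l': 1
  'm': 1
  'o': 1
  't': 1
Maximum count = 2
Most frequent = 'e' (2 times each)


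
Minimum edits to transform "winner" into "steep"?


Word 1: "winner" (length 6)
Word 2: "steep" (length 5)
One optimal edit sequence (insert/delete/substitute each cost 1):
  1. delete 'w'  (+1)
  2. substitute 'i' -> 's'  (+1)
  3. substitute 'n' -> 't'  (+1)
  4. substitute 'n' -> 'e'  (+1)
  5. keep 'e'
  6. substitute 'r' -> 'p'  (+1)
Total edit operations: 5
Edit distance = 5


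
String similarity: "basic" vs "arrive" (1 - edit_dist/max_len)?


Word 1: "basic" (length 5)
Word 2: "arrive" (length 6)
One optimal edit sequence:
  1. substitute 'b' -> 'a'  (+1)
  2. substitute 'a' -> 'r'  (+1)
  3. substitute 's' -> 'r'  (+1)
  4. keep 'i'
  5. insert 'v'  (+1)
  6. substitute 'c' -> 'e'  (+1)
Edit distance = 5
Max length = max(5, 6) = 6
Similarity = 1 - 5/6
= 0.1667


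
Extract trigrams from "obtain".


Word: "obtain" (length 6)
Number of trigrams = 6 - 3 + 1 = 4
  Position 0: "obt"
  Position 1: "bta"
  Position 2: "tai"
  Position 3: "ain"
Trigrams = "obt", "bta", "tai", "ain"


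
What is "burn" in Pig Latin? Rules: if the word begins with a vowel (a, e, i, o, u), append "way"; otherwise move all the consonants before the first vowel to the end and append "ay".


Word: "burn"
Starts with consonant(s) → move to end, add 'ay'
Consonant cluster: "b"
Pig Latin = "urnbay"


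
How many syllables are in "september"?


Word: "september"
Syllable breakdown: sep / tem / ber
Counting: 3 parts
= 3 syllables


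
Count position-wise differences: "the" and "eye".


Comparing character by character (same length = 3):
  Pos 0: 't' vs 'e' !=
  Pos 1: 'h' vs 'y' !=
  Pos 2: 'e' vs 'e' =
Hamming distance = 2


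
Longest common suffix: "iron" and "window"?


Word 1: "iron"
Word 2: "window"
Comparing from end:
  Pos -1: 'n' != 'w' (stop)
LCS = "" (length 0)


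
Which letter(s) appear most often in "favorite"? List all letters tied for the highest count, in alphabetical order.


Word: "favorite"
Letter counts:
  'a': 1
  'e': 1
  'f': 1
  'i': 1
  'o': 1
  'r': 1
  't': 1
  'v': 1
Maximum count = 1
Most frequent = 'a', 'e', 'f', 'i', 'o', 'r', 't', 'v' (1 time each)


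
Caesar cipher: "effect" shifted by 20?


Word: "effect"
Shift: 20
Each letter → (letter + shift) mod 26:
  'e' (4) + 20 = 24 → 'y'
  'f' (5) + 20 = 25 → 'z'
  'f' (5) + 20 = 25 → 'z'
  'e' (4) + 20 = 24 → 'y'
  'c' (2) + 20 = 22 → 'w'
  't' (19) + 20 = 13 → 'n'
Result = "yzzywn"


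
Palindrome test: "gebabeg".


Word: "gebabeg"
Reversed: "gebabeg"
Forward == Backward? gebabeg == gebabeg
Palindrome = Yes


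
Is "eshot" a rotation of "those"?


Word: "those", Candidate: "eshot"
Method: check if candidate is substring of word+word
"thosethose" contains "eshot"? No
Is rotation = No


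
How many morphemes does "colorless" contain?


Word: "colorless"
Morphemes: color / -less
Each morpheme carries meaning
= 2 morphemes


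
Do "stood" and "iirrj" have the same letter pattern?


Pattern of "stood": [0, 1, 2, 2, 3]
Pattern of "iirrj": [0, 0, 1, 1, 2]
Patterns do not match
Same pattern = No
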